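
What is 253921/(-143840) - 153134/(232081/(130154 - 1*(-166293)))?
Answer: -210639874102191/1076855840 ≈ -1.9561e+5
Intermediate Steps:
253921/(-143840) - 153134/(232081/(130154 - 1*(-166293))) = 253921*(-1/143840) - 153134/(232081/(130154 + 166293)) = -8191/4640 - 153134/(232081/296447) = -8191/4640 - 153134/(232081*(1/296447)) = -8191/4640 - 153134/232081/296447 = -8191/4640 - 153134*296447/232081 = -8191/4640 - 45396114898/232081 = -210639874102191/1076855840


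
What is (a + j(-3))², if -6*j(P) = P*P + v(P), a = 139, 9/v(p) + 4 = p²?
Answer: 470596/25 ≈ 18824.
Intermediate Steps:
v(p) = 9/(-4 + p²)
j(P) = -3/(2*(-4 + P²)) - P²/6 (j(P) = -(P*P + 9/(-4 + P²))/6 = -(P² + 9/(-4 + P²))/6 = -3/(2*(-4 + P²)) - P²/6)
(a + j(-3))² = (139 + (-9 + (-3)²*(4 - 1*(-3)²))/(6*(-4 + (-3)²)))² = (139 + (-9 + 9*(4 - 1*9))/(6*(-4 + 9)))² = (139 + (⅙)*(-9 + 9*(4 - 9))/5)² = (139 + (⅙)*(⅕)*(-9 + 9*(-5)))² = (139 + (⅙)*(⅕)*(-9 - 45))² = (139 + (⅙)*(⅕)*(-54))² = (139 - 9/5)² = (686/5)² = 470596/25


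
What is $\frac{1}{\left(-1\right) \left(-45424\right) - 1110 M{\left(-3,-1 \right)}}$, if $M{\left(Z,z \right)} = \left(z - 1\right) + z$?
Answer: $\frac{1}{48754} \approx 2.0511 \cdot 10^{-5}$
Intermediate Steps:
$M{\left(Z,z \right)} = -1 + 2 z$ ($M{\left(Z,z \right)} = \left(-1 + z\right) + z = -1 + 2 z$)
$\frac{1}{\left(-1\right) \left(-45424\right) - 1110 M{\left(-3,-1 \right)}} = \frac{1}{\left(-1\right) \left(-45424\right) - 1110 \left(-1 + 2 \left(-1\right)\right)} = \frac{1}{45424 - 1110 \left(-1 - 2\right)} = \frac{1}{45424 - -3330} = \frac{1}{45424 + 3330} = \frac{1}{48754}$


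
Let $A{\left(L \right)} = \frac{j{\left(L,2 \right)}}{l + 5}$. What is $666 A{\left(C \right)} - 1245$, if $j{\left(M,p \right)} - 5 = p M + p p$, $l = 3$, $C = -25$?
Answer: $- \frac{18633}{4} \approx -4658.3$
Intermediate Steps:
$j{\left(M,p \right)} = 5 + p^{2} + M p$ ($j{\left(M,p \right)} = 5 + \left(p M + p p\right) = 5 + \left(M p + p^{2}\right) = 5 + \left(p^{2} + M p\right) = 5 + p^{2} + M p$)
$A{\left(L \right)} = \frac{9}{8} + \frac{L}{4}$ ($A{\left(L \right)} = \frac{5 + 2^{2} + L 2}{3 + 5} = \frac{5 + 4 + 2 L}{8} = \frac{9 + 2 L}{8} = \frac{9}{8} + \frac{L}{4}$)
$666 A{\left(C \right)} - 1245 = 666 \left(\frac{9}{8} + \frac{1}{4} \left(-25\right)\right) - 1245 = 666 \left(\frac{9}{8} - \frac{25}{4}\right) - 1245 = 666 \left(- \frac{41}{8}\right) - 1245 = - \frac{13653}{4} - 1245 = - \frac{18633}{4}$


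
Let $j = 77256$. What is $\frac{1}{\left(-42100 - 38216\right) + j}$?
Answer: $- \frac{1}{3060} \approx -0.0003268$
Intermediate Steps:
$\frac{1}{\left(-42100 - 38216\right) + j} = \frac{1}{\left(-42100 - 38216\right) + 77256} = \frac{1}{-80316 + 77256} = \frac{1}{-3060} = - \frac{1}{3060}$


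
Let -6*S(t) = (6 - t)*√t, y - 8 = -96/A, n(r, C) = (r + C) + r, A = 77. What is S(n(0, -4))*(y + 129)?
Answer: -104530*I/231 ≈ -452.51*I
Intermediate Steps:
n(r, C) = C + 2*r (n(r, C) = (C + r) + r = C + 2*r)
y = 520/77 (y = 8 - 96/77 = 520/77 ≈ 6.7533)
S(t) = -√t*(6 - t)/6 (S(t) = -(6 - t)*√t/6 = -√t*(6 - t)/6)
S(n(0, -4))*(y + 129) = (√(-4 + 2*0)*(-6 + (-4 + 2*0))/6)*(520/77 + 129) = (√(-4 + 0)*(-6 + (-4 + 0))/6)*(10453/77) = (√(-4)*(-6 - 4)/6)*(10453/77) = ((⅙)*(2*I)*(-10))*(10453/77) = -10*I/3*(10453/77) = -104530*I/231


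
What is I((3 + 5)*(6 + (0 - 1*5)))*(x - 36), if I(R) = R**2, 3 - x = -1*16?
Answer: -1088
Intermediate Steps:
x = 19 (x = 3 - (-1)*16 = 3 - 1*(-16) = 3 + 16 = 19)
I((3 + 5)*(6 + (0 - 1*5)))*(x - 36) = ((3 + 5)*(6 + (0 - 1*5)))**2*(19 - 36) = (8*(6 + (0 - 5)))**2*(-17) = (8*(6 - 5))**2*(-17) = (8*1)**2*(-17) = 8**2*(-17) = 64*(-17) = -1088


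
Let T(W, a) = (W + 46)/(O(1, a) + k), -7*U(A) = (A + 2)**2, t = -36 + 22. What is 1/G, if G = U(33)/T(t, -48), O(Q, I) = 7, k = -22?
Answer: 32/2625 ≈ 0.012190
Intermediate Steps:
t = -14
U(A) = -(2 + A)**2/7 (U(A) = -(A + 2)**2/7 = -(2 + A)**2/7)
T(W, a) = -46/15 - W/15 (T(W, a) = (W + 46)/(7 - 22) = (46 + W)/(-15) = (46 + W)*(-1/15) = -46/15 - W/15)
G = 2625/32 (G = (-(2 + 33)**2/7)/(-46/15 - 1/15*(-14)) = (-1/7*35**2)/(-46/15 + 14/15) = (-1/7*1225)/(-32/15) = -175*(-15/32) = 2625/32 ≈ 82.031)
1/G = 1/(2625/32) = 32/2625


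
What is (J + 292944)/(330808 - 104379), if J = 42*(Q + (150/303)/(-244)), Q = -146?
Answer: 1767048207/1395029069 ≈ 1.2667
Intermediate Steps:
J = -37779777/6161 (J = 42*(-146 + (150/303)/(-244)) = 42*(-146 + (150*(1/303))*(-1/244)) = 42*(-146 + (50/101)*(-1/244)) = 42*(-146 - 25/12322) = 42*(-1799037/12322) = -37779777/6161 ≈ -6132.1)
(J + 292944)/(330808 - 104379) = (-37779777/6161 + 292944)/(330808 - 104379) = (1767048207/6161)/226429 = (1767048207/6161)*(1/226429) = 1767048207/1395029069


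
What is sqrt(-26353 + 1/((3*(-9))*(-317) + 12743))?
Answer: I*sqrt(11958337929710)/21302 ≈ 162.34*I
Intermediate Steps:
sqrt(-26353 + 1/((3*(-9))*(-317) + 12743)) = sqrt(-26353 + 1/(-27*(-317) + 12743)) = sqrt(-26353 + 1/(8559 + 12743)) = sqrt(-26353 + 1/21302) = sqrt(-561371605/21302) = I*sqrt(11958337929710)/21302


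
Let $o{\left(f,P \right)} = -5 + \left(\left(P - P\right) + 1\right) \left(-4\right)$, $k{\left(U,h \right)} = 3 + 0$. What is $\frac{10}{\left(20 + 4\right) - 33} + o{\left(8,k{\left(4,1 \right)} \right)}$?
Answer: $- \frac{91}{9} \approx -10.111$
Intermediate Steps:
$k{\left(U,h \right)} = 3$
$o{\left(f,P \right)} = -9$ ($o{\left(f,P \right)} = -5 + \left(0 + 1\right) \left(-4\right) = -5 + 1 \left(-4\right) = -5 - 4 = -9$)
$\frac{10}{\left(20 + 4\right) - 33} + o{\left(8,k{\left(4,1 \right)} \right)} = \frac{10}{\left(20 + 4\right) - 33} - 9 = \frac{10}{24 - 33} - 9 = \frac{10}{-9} - 9 = 10 \left(- \frac{1}{9}\right) - 9 = - \frac{10}{9} - 9 = - \frac{91}{9}$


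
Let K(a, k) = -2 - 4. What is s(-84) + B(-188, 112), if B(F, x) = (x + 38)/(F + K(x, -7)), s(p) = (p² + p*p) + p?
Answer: 1360641/97 ≈ 14027.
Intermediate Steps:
K(a, k) = -6
s(p) = p + 2*p² (s(p) = (p² + p²) + p = 2*p² + p = p + 2*p²)
B(F, x) = (38 + x)/(-6 + F) (B(F, x) = (x + 38)/(F - 6) = (38 + x)/(-6 + F))
s(-84) + B(-188, 112) = -84*(1 + 2*(-84)) + (38 + 112)/(-6 - 188) = -84*(1 - 168) + 150/(-194) = -84*(-167) - 1/194*150 = 14028 - 75/97 = 1360641/97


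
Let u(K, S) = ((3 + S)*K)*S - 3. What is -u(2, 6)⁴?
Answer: -121550625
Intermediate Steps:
u(K, S) = -3 + K*S*(3 + S) (u(K, S) = (K*(3 + S))*S - 3 = K*S*(3 + S) - 3 = -3 + K*S*(3 + S))
-u(2, 6)⁴ = -(-3 + 2*6² + 3*2*6)⁴ = -(-3 + 2*36 + 36)⁴ = -(-3 + 72 + 36)⁴ = -1*105⁴ = -1*121550625 = -121550625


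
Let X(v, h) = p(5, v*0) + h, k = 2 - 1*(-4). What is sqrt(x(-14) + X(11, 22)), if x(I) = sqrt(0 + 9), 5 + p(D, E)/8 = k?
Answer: sqrt(33) ≈ 5.7446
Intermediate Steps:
k = 6 (k = 2 + 4 = 6)
p(D, E) = 8 (p(D, E) = -40 + 8*6 = -40 + 48 = 8)
X(v, h) = 8 + h
x(I) = 3 (x(I) = sqrt(9) = 3)
sqrt(x(-14) + X(11, 22)) = sqrt(3 + (8 + 22)) = sqrt(3 + 30) = sqrt(33)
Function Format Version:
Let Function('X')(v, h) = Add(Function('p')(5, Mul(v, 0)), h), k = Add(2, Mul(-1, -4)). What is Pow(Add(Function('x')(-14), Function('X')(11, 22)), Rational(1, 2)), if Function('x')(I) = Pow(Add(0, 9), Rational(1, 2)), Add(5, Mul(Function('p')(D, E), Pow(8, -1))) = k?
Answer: Pow(33, Rational(1, 2)) ≈ 5.7446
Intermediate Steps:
k = 6 (k = Add(2, 4) = 6)
Function('p')(D, E) = 8 (Function('p')(D, E) = Add(-40, Mul(8, 6)) = Add(-40, 48) = 8)
Function('X')(v, h) = Add(8, h)
Function('x')(I) = 3 (Function('x')(I) = Pow(9, Rational(1, 2)) = 3)
Pow(Add(Function('x')(-14), Function('X')(11, 22)), Rational(1, 2)) = Pow(Add(3, Add(8, 22)), Rational(1, 2)) = Pow(Add(3, 30), Rational(1, 2)) = Pow(33, Rational(1, 2))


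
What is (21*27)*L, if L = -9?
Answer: -5103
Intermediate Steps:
(21*27)*L = (21*27)*(-9) = 567*(-9) = -5103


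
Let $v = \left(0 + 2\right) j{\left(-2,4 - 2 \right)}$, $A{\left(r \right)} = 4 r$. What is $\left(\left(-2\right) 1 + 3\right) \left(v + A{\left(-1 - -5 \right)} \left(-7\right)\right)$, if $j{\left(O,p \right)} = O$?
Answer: $-116$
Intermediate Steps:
$v = -4$ ($v = \left(0 + 2\right) \left(-2\right) = 2 \left(-2\right) = -4$)
$\left(\left(-2\right) 1 + 3\right) \left(v + A{\left(-1 - -5 \right)} \left(-7\right)\right) = \left(\left(-2\right) 1 + 3\right) \left(-4 + 4 \left(-1 - -5\right) \left(-7\right)\right) = \left(-2 + 3\right) \left(-4 + 4 \left(-1 + 5\right) \left(-7\right)\right) = 1 \left(-4 + 4 \cdot 4 \left(-7\right)\right) = 1 \left(-4 + 16 \left(-7\right)\right) = 1 \left(-4 - 112\right) = 1 \left(-116\right) = -116$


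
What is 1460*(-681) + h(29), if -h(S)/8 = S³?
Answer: -1189372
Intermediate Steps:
h(S) = -8*S³
1460*(-681) + h(29) = 1460*(-681) - 8*29³ = -994260 - 8*24389 = -994260 - 195112 = -1189372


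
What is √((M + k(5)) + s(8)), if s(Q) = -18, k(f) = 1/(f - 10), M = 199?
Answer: 2*√1130/5 ≈ 13.446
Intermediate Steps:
k(f) = 1/(-10 + f)
√((M + k(5)) + s(8)) = √((199 + 1/(-10 + 5)) - 18) = √((199 + 1/(-5)) - 18) = √((199 - ⅕) - 18) = √(994/5 - 18) = √(904/5) = 2*√1130/5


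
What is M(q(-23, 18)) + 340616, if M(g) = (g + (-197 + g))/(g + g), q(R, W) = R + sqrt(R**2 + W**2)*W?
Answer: 187913625731/551686 - 1773*sqrt(853)/275843 ≈ 3.4062e+5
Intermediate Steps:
q(R, W) = R + W*sqrt(R**2 + W**2)
M(g) = (-197 + 2*g)/(2*g) (M(g) = (-197 + 2*g)/((2*g)) = (-197 + 2*g)*(1/(2*g)) = (-197 + 2*g)/(2*g))
M(q(-23, 18)) + 340616 = (-197/2 + (-23 + 18*sqrt((-23)**2 + 18**2)))/(-23 + 18*sqrt((-23)**2 + 18**2)) + 340616 = (-197/2 + (-23 + 18*sqrt(529 + 324)))/(-23 + 18*sqrt(529 + 324)) + 340616 = (-197/2 + (-23 + 18*sqrt(853)))/(-23 + 18*sqrt(853)) + 340616 = (-243/2 + 18*sqrt(853))/(-23 + 18*sqrt(853)) + 340616 = 340616 + (-243/2 + 18*sqrt(853))/(-23 + 18*sqrt(853))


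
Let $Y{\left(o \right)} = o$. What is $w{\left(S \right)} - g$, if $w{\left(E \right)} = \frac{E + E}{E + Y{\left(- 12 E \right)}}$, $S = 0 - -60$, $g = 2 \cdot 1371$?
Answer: $- \frac{30164}{11} \approx -2742.2$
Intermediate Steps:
$g = 2742$
$S = 60$ ($S = 0 + 60 = 60$)
$w{\left(E \right)} = - \frac{2}{11}$ ($w{\left(E \right)} = \frac{E + E}{E - 12 E} = \frac{2 E}{\left(-11\right) E} = 2 E \left(- \frac{1}{11 E}\right) = - \frac{2}{11}$)
$w{\left(S \right)} - g = - \frac{2}{11} - 2742 = - \frac{30164}{11}$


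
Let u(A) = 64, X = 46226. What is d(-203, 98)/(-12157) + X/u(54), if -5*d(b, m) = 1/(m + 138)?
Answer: 82890498603/114762080 ≈ 722.28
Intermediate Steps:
d(b, m) = -1/(5*(138 + m)) (d(b, m) = -1/(5*(m + 138)) = -1/(5*(138 + m)))
d(-203, 98)/(-12157) + X/u(54) = -1/(690 + 5*98)/(-12157) + 46226/64 = -1/(690 + 490)*(-1/12157) + 46226*(1/64) = -1/1180*(-1/12157) + 23113/32 = 1/14345260 + 23113/32 = 82890498603/114762080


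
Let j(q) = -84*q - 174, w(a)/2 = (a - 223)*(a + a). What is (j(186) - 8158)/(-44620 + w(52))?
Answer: 5989/20047 ≈ 0.29875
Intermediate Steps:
w(a) = 4*a*(-223 + a) (w(a) = 2*((a - 223)*(a + a)) = 2*((-223 + a)*(2*a)) = 2*(2*a*(-223 + a)) = 4*a*(-223 + a))
j(q) = -174 - 84*q
(j(186) - 8158)/(-44620 + w(52)) = ((-174 - 84*186) - 8158)/(-44620 + 4*52*(-223 + 52)) = ((-174 - 15624) - 8158)/(-44620 + 4*52*(-171)) = (-15798 - 8158)/(-44620 - 35568) = -23956/(-80188) = -23956*(-1/80188) = 5989/20047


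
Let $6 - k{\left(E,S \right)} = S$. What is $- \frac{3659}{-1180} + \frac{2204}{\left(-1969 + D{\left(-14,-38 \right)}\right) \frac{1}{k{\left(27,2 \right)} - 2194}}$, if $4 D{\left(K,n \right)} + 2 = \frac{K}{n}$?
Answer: $\frac{3467291981}{1412932} \approx 2454.0$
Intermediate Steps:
$k{\left(E,S \right)} = 6 - S$
$D{\left(K,n \right)} = - \frac{1}{2} + \frac{K}{4 n}$ ($D{\left(K,n \right)} = - \frac{1}{2} + \frac{K \frac{1}{n}}{4} = - \frac{1}{2} + \frac{K}{4 n}$)
$- \frac{3659}{-1180} + \frac{2204}{\left(-1969 + D{\left(-14,-38 \right)}\right) \frac{1}{k{\left(27,2 \right)} - 2194}} = - \frac{3659}{-1180} + \frac{2204}{\left(-1969 + \frac{-14 - -76}{4 \left(-38\right)}\right) \frac{1}{\left(6 - 2\right) - 2194}} = \left(-3659\right) \left(- \frac{1}{1180}\right) + \frac{2204}{\left(-1969 + \frac{1}{4} \left(- \frac{1}{38}\right) \left(-14 + 76\right)\right) \frac{1}{\left(6 - 2\right) - 2194}} = \frac{3659}{1180} + \frac{2204}{\left(-1969 + \frac{1}{4} \left(- \frac{1}{38}\right) 62\right) \frac{1}{4 - 2194}} = \frac{3659}{1180} + \frac{2204}{\left(-1969 - \frac{31}{76}\right) \frac{1}{-2190}} = \frac{3659}{1180} + \frac{2204}{\left(- \frac{149675}{76}\right) \left(- \frac{1}{2190}\right)} = \frac{3659}{1180} + \frac{2204}{\frac{29935}{33288}} = \frac{3659}{1180} + 2204 \cdot \frac{33288}{29935} = \frac{3659}{1180} + \frac{73366752}{29935} = \frac{3467291981}{1412932}$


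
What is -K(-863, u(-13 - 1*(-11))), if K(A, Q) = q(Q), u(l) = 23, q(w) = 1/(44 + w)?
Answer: -1/67 ≈ -0.014925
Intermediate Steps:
K(A, Q) = 1/(44 + Q)
-K(-863, u(-13 - 1*(-11))) = -1/(44 + 23) = -1/67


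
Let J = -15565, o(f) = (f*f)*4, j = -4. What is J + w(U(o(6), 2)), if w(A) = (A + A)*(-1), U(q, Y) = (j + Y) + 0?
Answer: -15561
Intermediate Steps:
o(f) = 4*f² (o(f) = f²*4 = 4*f²)
U(q, Y) = -4 + Y (U(q, Y) = (-4 + Y) + 0 = -4 + Y)
w(A) = -2*A (w(A) = (2*A)*(-1) = -2*A)
J + w(U(o(6), 2)) = -15565 - 2*(-4 + 2) = -15565 - 2*(-2) = -15565 + 4 = -15561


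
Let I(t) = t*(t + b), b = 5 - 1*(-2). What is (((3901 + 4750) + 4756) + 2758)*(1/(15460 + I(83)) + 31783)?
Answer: 2356159289503/4586 ≈ 5.1377e+8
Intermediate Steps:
b = 7 (b = 5 + 2 = 7)
I(t) = t*(7 + t) (I(t) = t*(t + 7) = t*(7 + t))
(((3901 + 4750) + 4756) + 2758)*(1/(15460 + I(83)) + 31783) = (((3901 + 4750) + 4756) + 2758)*(1/(15460 + 83*(7 + 83)) + 31783) = ((8651 + 4756) + 2758)*(1/(15460 + 83*90) + 31783) = (13407 + 2758)*(1/(15460 + 7470) + 31783) = 16165*(1/22930 + 31783) = 16165*(728784191/22930) = 2356159289503/4586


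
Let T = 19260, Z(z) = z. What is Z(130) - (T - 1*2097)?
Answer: -17033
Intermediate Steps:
Z(130) - (T - 1*2097) = 130 - (19260 - 1*2097) = 130 - (19260 - 2097) = 130 - 1*17163 = 130 - 17163 = -17033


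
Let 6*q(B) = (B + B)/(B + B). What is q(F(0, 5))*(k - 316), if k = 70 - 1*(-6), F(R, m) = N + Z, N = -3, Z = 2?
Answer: -40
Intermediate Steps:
F(R, m) = -1 (F(R, m) = -3 + 2 = -1)
q(B) = 1/6 (q(B) = ((B + B)/(B + B))/6 = ((2*B)/((2*B)))/6 = ((2*B)*(1/(2*B)))/6 = (1/6)*1 = 1/6)
k = 76 (k = 70 + 6 = 76)
q(F(0, 5))*(k - 316) = (76 - 316)/6 = (1/6)*(-240) = -40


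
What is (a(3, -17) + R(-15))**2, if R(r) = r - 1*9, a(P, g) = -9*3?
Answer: 2601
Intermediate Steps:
a(P, g) = -27
R(r) = -9 + r (R(r) = r - 9 = -9 + r)
(a(3, -17) + R(-15))**2 = (-27 + (-9 - 15))**2 = (-27 - 24)**2 = (-51)**2 = 2601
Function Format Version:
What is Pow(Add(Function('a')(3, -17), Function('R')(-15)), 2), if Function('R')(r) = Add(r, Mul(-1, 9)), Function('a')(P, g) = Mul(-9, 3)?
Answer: 2601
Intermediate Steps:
Function('a')(P, g) = -27
Function('R')(r) = Add(-9, r) (Function('R')(r) = Add(r, -9) = Add(-9, r))
Pow(Add(Function('a')(3, -17), Function('R')(-15)), 2) = Pow(Add(-27, Add(-9, -15)), 2) = Pow(Add(-27, -24), 2) = Pow(-51, 2) = 2601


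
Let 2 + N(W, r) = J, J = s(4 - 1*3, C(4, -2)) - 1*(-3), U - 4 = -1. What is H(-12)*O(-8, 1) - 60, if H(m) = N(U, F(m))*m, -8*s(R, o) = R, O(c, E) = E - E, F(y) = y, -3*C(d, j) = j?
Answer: -60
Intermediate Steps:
U = 3 (U = 4 - 1 = 3)
C(d, j) = -j/3
O(c, E) = 0
s(R, o) = -R/8
J = 23/8 (J = -(4 - 1*3)/8 - 1*(-3) = -(4 - 3)/8 + 3 = -1/8*1 + 3 = -1/8 + 3 = 23/8 ≈ 2.8750)
N(W, r) = 7/8 (N(W, r) = -2 + 23/8 = 7/8)
H(m) = 7*m/8
H(-12)*O(-8, 1) - 60 = ((7/8)*(-12))*0 - 60 = -21/2*0 - 60 = 0 - 60 = -60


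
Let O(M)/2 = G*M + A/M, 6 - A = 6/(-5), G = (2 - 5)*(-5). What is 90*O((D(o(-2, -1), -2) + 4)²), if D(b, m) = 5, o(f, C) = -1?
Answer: 218716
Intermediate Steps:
G = 15 (G = -3*(-5) = 15)
A = 36/5 (A = 6 - 6/(-5) = 6 - 6*(-1)/5 = 6 - 1*(-6/5) = 6 + 6/5 = 36/5 ≈ 7.2000)
O(M) = 30*M + 72/(5*M) (O(M) = 2*(15*M + 36/(5*M)) = 30*M + 72/(5*M))
90*O((D(o(-2, -1), -2) + 4)²) = 90*(30*(5 + 4)² + 72/(5*((5 + 4)²))) = 90*(30*9² + 72/(5*(9²))) = 90*(30*81 + (72/5)/81) = 90*(2430 + (72/5)*(1/81)) = 90*(2430 + 8/45) = 90*(109358/45) = 218716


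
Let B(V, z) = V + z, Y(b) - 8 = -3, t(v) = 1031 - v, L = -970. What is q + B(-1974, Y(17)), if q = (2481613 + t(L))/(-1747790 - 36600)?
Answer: -1757973762/892195 ≈ -1970.4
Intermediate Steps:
Y(b) = 5 (Y(b) = 8 - 3 = 5)
q = -1241807/892195 (q = (2481613 + (1031 - 1*(-970)))/(-1747790 - 36600) = (2481613 + (1031 + 970))/(-1784390) = (2481613 + 2001)*(-1/1784390) = 2483614*(-1/1784390) = -1241807/892195 ≈ -1.3919)
q + B(-1974, Y(17)) = -1241807/892195 + (-1974 + 5) = -1241807/892195 - 1969 = -1757973762/892195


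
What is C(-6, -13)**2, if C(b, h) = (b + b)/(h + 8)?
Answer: 144/25 ≈ 5.7600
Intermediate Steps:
C(b, h) = 2*b/(8 + h) (C(b, h) = (2*b)/(8 + h) = 2*b/(8 + h))
C(-6, -13)**2 = (2*(-6)/(8 - 13))**2 = (2*(-6)/(-5))**2 = (2*(-6)*(-1/5))**2 = (12/5)**2 = 144/25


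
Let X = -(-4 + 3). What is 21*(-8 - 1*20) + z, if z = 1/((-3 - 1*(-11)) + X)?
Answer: -5291/9 ≈ -587.89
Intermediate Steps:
X = 1 (X = -1*(-1) = 1)
z = ⅑ (z = 1/((-3 - 1*(-11)) + 1) = 1/((-3 + 11) + 1) = 1/(8 + 1) = 1/9 = ⅑ ≈ 0.11111)
21*(-8 - 1*20) + z = 21*(-8 - 1*20) + ⅑ = 21*(-8 - 20) + ⅑ = 21*(-28) + ⅑ = -588 + ⅑ = -5291/9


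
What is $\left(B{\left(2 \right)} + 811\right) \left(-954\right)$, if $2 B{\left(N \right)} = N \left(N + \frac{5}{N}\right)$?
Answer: $-777987$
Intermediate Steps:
$B{\left(N \right)} = \frac{N \left(N + \frac{5}{N}\right)}{2}$
$\left(B{\left(2 \right)} + 811\right) \left(-954\right) = \left(\left(\frac{5}{2} + \frac{2^{2}}{2}\right) + 811\right) \left(-954\right) = \left(\left(\frac{5}{2} + \frac{1}{2} \cdot 4\right) + 811\right) \left(-954\right) = \left(\left(\frac{5}{2} + 2\right) + 811\right) \left(-954\right) = \left(\frac{9}{2} + 811\right) \left(-954\right) = \frac{1631}{2} \left(-954\right) = -777987$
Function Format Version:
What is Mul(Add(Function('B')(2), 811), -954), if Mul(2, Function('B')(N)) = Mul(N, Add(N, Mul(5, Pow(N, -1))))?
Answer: -777987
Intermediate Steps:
Function('B')(N) = Mul(Rational(1, 2), N, Add(N, Mul(5, Pow(N, -1)))) (Function('B')(N) = Mul(Rational(1, 2), Mul(N, Add(N, Mul(5, Pow(N, -1))))) = Mul(Rational(1, 2), N, Add(N, Mul(5, Pow(N, -1)))))
Mul(Add(Function('B')(2), 811), -954) = Mul(Add(Add(Rational(5, 2), Mul(Rational(1, 2), Pow(2, 2))), 811), -954) = Mul(Add(Add(Rational(5, 2), Mul(Rational(1, 2), 4)), 811), -954) = Mul(Add(Add(Rational(5, 2), 2), 811), -954) = Mul(Add(Rational(9, 2), 811), -954) = Mul(Rational(1631, 2), -954) = -777987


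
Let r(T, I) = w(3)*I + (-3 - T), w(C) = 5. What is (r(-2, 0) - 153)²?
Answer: 23716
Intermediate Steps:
r(T, I) = -3 - T + 5*I (r(T, I) = 5*I + (-3 - T) = -3 - T + 5*I)
(r(-2, 0) - 153)² = ((-3 - 1*(-2) + 5*0) - 153)² = ((-3 + 2 + 0) - 153)² = (-1 - 153)² = (-154)² = 23716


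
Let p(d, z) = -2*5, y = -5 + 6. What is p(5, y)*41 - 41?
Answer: -451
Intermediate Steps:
y = 1
p(d, z) = -10
p(5, y)*41 - 41 = -10*41 - 41 = -410 - 41 = -451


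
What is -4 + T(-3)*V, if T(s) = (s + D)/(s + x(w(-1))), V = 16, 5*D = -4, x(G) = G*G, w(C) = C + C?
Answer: -324/5 ≈ -64.800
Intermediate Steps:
w(C) = 2*C
x(G) = G**2
D = -4/5 (D = (1/5)*(-4) = -4/5 ≈ -0.80000)
T(s) = (-4/5 + s)/(4 + s) (T(s) = (s - 4/5)/(s + (2*(-1))**2) = (-4/5 + s)/(s + (-2)**2) = (-4/5 + s)/(s + 4) = (-4/5 + s)/(4 + s))
-4 + T(-3)*V = -4 + ((-4/5 - 3)/(4 - 3))*16 = -4 + (-19/5/1)*16 = -4 + (1*(-19/5))*16 = -4 - 19/5*16 = -4 - 304/5 = -324/5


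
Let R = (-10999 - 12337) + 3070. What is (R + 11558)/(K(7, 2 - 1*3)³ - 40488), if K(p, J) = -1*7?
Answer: 1244/5833 ≈ 0.21327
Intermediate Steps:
K(p, J) = -7
R = -20266 (R = -23336 + 3070 = -20266)
(R + 11558)/(K(7, 2 - 1*3)³ - 40488) = (-20266 + 11558)/((-7)³ - 40488) = -8708/(-343 - 40488) = -8708/(-40831) = -8708*(-1/40831) = 1244/5833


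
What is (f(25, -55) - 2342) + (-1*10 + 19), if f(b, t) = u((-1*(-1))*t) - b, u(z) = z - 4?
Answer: -2417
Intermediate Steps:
u(z) = -4 + z
f(b, t) = -4 + t - b (f(b, t) = (-4 + (-1*(-1))*t) - b = (-4 + 1*t) - b = (-4 + t) - b = -4 + t - b)
(f(25, -55) - 2342) + (-1*10 + 19) = ((-4 - 55 - 1*25) - 2342) + (-1*10 + 19) = ((-4 - 55 - 25) - 2342) + (-10 + 19) = (-84 - 2342) + 9 = -2426 + 9 = -2417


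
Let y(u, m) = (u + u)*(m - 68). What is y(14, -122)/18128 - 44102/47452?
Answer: -16436339/13440779 ≈ -1.2229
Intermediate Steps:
y(u, m) = 2*u*(-68 + m) (y(u, m) = (2*u)*(-68 + m) = 2*u*(-68 + m))
y(14, -122)/18128 - 44102/47452 = (2*14*(-68 - 122))/18128 - 44102/47452 = (2*14*(-190))*(1/18128) - 44102*1/47452 = -5320*1/18128 - 22051/23726 = -665/2266 - 22051/23726 = -16436339/13440779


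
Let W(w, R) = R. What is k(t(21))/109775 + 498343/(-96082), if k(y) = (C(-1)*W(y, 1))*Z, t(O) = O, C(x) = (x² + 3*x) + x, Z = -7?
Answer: -54703585103/10547401550 ≈ -5.1864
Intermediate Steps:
C(x) = x² + 4*x
k(y) = 21 (k(y) = (-(4 - 1)*1)*(-7) = (-1*3*1)*(-7) = -3*1*(-7) = -3*(-7) = 21)
k(t(21))/109775 + 498343/(-96082) = 21/109775 + 498343/(-96082) = 21*(1/109775) + 498343*(-1/96082) = 21/109775 - 498343/96082 = -54703585103/10547401550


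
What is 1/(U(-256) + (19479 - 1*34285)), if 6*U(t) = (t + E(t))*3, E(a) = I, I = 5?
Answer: -2/29863 ≈ -6.6972e-5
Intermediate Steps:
E(a) = 5
U(t) = 5/2 + t/2 (U(t) = ((t + 5)*3)/6 = ((5 + t)*3)/6 = (15 + 3*t)/6 = 5/2 + t/2)
1/(U(-256) + (19479 - 1*34285)) = 1/((5/2 + (½)*(-256)) + (19479 - 1*34285)) = 1/((5/2 - 128) + (19479 - 34285)) = 1/(-251/2 - 14806) = 1/(-29863/2) = -2/29863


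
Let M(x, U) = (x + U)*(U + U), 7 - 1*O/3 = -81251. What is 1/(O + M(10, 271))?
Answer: 1/396076 ≈ 2.5248e-6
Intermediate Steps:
O = 243774 (O = 21 - 3*(-81251) = 21 + 243753 = 243774)
M(x, U) = 2*U*(U + x) (M(x, U) = (U + x)*(2*U) = 2*U*(U + x))
1/(O + M(10, 271)) = 1/(243774 + 2*271*(271 + 10)) = 1/(243774 + 2*271*281) = 1/(243774 + 152302) = 1/396076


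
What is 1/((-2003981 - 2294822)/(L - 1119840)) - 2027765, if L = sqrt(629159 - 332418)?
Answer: -8716961145455/4298803 - sqrt(296741)/4298803 ≈ -2.0278e+6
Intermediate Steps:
L = sqrt(296741) ≈ 544.74
1/((-2003981 - 2294822)/(L - 1119840)) - 2027765 = 1/((-2003981 - 2294822)/(sqrt(296741) - 1119840)) - 2027765 = 1/(-4298803/(-1119840 + sqrt(296741))) - 2027765 = (1119840/4298803 - sqrt(296741)/4298803) - 2027765 = -8716961145455/4298803 - sqrt(296741)/4298803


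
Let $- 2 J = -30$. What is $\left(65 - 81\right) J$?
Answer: $-240$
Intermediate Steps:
$J = 15$ ($J = \left(- \frac{1}{2}\right) \left(-30\right) = 15$)
$\left(65 - 81\right) J = \left(65 - 81\right) 15 = \left(-16\right) 15 = -240$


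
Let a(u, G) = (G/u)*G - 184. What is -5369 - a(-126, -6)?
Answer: -36293/7 ≈ -5184.7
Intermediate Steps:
a(u, G) = -184 + G²/u (a(u, G) = G²/u - 184 = -184 + G²/u)
-5369 - a(-126, -6) = -5369 - (-184 + (-6)²/(-126)) = -5369 - (-184 + 36*(-1/126)) = -5369 - (-184 - 2/7) = -5369 - 1*(-1290/7) = -5369 + 1290/7 = -36293/7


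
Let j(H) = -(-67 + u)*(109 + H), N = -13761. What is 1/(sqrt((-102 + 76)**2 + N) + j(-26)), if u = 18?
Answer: 4067/16553574 - I*sqrt(13085)/16553574 ≈ 0.00024569 - 6.9103e-6*I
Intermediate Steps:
j(H) = 5341 + 49*H (j(H) = -(-67 + 18)*(109 + H) = -(-49)*(109 + H) = -(-5341 - 49*H) = 5341 + 49*H)
1/(sqrt((-102 + 76)**2 + N) + j(-26)) = 1/(sqrt((-102 + 76)**2 - 13761) + (5341 + 49*(-26))) = 1/(sqrt((-26)**2 - 13761) + (5341 - 1274)) = 1/(sqrt(676 - 13761) + 4067) = 1/(sqrt(-13085) + 4067) = 1/(I*sqrt(13085) + 4067) = 1/(4067 + I*sqrt(13085))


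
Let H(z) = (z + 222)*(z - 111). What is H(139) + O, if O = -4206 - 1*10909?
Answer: -5007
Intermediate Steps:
H(z) = (-111 + z)*(222 + z) (H(z) = (222 + z)*(-111 + z) = (-111 + z)*(222 + z))
O = -15115 (O = -4206 - 10909 = -15115)
H(139) + O = (-24642 + 139² + 111*139) - 15115 = (-24642 + 19321 + 15429) - 15115 = 10108 - 15115 = -5007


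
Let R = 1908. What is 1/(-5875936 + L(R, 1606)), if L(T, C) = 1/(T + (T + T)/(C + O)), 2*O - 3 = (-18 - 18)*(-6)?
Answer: -6553980/38510767021849 ≈ -1.7019e-7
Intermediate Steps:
O = 219/2 (O = 3/2 + ((-18 - 18)*(-6))/2 = 3/2 + (-36*(-6))/2 = 3/2 + (½)*216 = 3/2 + 108 = 219/2 ≈ 109.50)
L(T, C) = 1/(T + 2*T/(219/2 + C)) (L(T, C) = 1/(T + (T + T)/(C + 219/2)) = 1/(T + (2*T)/(219/2 + C)) = 1/(T + 2*T/(219/2 + C)))
1/(-5875936 + L(R, 1606)) = 1/(-5875936 + (219 + 2*1606)/(1908*(223 + 2*1606))) = 1/(-5875936 + (219 + 3212)/(1908*(223 + 3212))) = 1/(-5875936 + (1/1908)*3431/3435) = 1/(-5875936 + (1/1908)*(1/3435)*3431) = 1/(-5875936 + 3431/6553980) = 1/(-38510767021849/6553980) = -6553980/38510767021849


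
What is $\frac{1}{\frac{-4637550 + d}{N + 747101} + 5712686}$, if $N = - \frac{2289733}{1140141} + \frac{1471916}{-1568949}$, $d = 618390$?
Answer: $\frac{55684426774021039}{318107345684717758056569} \approx 1.7505 \cdot 10^{-7}$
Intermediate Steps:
$N = - \frac{1756888693591}{596274360603}$ ($N = \left(-2289733\right) \frac{1}{1140141} + 1471916 \left(- \frac{1}{1568949}\right) = - \frac{2289733}{1140141} - \frac{1471916}{1568949} = - \frac{1756888693591}{596274360603} \approx -2.9464$)
$\frac{1}{\frac{-4637550 + d}{N + 747101} + 5712686} = \frac{1}{\frac{-4637550 + 618390}{- \frac{1756888693591}{596274360603} + 747101} + 5712686} = \frac{1}{- \frac{4019160}{\frac{445475414192168312}{596274360603}} + 5712686} = \frac{1}{\left(-4019160\right) \frac{596274360603}{445475414192168312} + 5712686} = \frac{1}{- \frac{299565257395144185}{55684426774021039} + 5712686} = \frac{1}{\frac{318107345684717758056569}{55684426774021039}} = \frac{55684426774021039}{318107345684717758056569}$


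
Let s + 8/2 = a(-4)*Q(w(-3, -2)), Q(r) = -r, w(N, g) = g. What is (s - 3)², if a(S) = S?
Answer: 225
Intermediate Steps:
s = -12 (s = -4 - (-4)*(-2) = -4 - 4*2 = -4 - 8 = -12)
(s - 3)² = (-12 - 3)² = (-15)² = 225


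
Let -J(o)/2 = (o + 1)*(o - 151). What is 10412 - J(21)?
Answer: 4692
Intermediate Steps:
J(o) = -2*(1 + o)*(-151 + o) (J(o) = -2*(o + 1)*(o - 151) = -2*(1 + o)*(-151 + o))
10412 - J(21) = 10412 - (302 - 2*21² + 300*21) = 10412 - (302 - 2*441 + 6300) = 10412 - (302 - 882 + 6300) = 10412 - 1*5720 = 10412 - 5720 = 4692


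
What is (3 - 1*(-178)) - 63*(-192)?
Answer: 12277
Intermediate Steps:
(3 - 1*(-178)) - 63*(-192) = (3 + 178) + 12096 = 181 + 12096 = 12277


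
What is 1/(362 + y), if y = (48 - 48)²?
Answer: 1/362 ≈ 0.0027624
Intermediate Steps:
y = 0 (y = 0² = 0)
1/(362 + y) = 1/(362 + 0) = 1/362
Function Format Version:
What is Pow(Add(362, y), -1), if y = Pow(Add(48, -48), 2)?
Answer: Rational(1, 362) ≈ 0.0027624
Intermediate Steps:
y = 0 (y = Pow(0, 2) = 0)
Pow(Add(362, y), -1) = Pow(Add(362, 0), -1) = Pow(362, -1) = Rational(1, 362)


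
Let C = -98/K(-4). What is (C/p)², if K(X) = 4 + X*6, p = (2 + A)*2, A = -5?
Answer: 2401/3600 ≈ 0.66694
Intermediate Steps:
p = -6 (p = (2 - 5)*2 = -3*2 = -6)
K(X) = 4 + 6*X
C = 49/10 (C = -98/(4 + 6*(-4)) = -98/(4 - 24) = -98/(-20) = -98*(-1/20) = 49/10 ≈ 4.9000)
(C/p)² = ((49/10)/(-6))² = ((49/10)*(-⅙))² = (-49/60)² = 2401/3600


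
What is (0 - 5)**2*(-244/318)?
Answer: -3050/159 ≈ -19.182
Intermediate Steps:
(0 - 5)**2*(-244/318) = (-5)**2*(-244*1/318) = 25*(-122/159) = -3050/159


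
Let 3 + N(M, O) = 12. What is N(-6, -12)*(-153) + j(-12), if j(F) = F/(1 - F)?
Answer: -17913/13 ≈ -1377.9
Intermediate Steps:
N(M, O) = 9 (N(M, O) = -3 + 12 = 9)
N(-6, -12)*(-153) + j(-12) = 9*(-153) - 1*(-12)/(-1 - 12) = -1377 - 1*(-12)/(-13) = -1377 - 1*(-12)*(-1/13) = -1377 - 12/13 = -17913/13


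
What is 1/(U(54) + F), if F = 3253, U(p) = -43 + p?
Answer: 1/3264 ≈ 0.00030637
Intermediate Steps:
1/(U(54) + F) = 1/((-43 + 54) + 3253) = 1/(11 + 3253) = 1/3264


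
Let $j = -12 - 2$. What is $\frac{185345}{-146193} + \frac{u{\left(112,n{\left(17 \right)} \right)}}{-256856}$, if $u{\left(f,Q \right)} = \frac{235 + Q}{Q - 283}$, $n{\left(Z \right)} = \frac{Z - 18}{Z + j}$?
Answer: $- \frac{2529114131383}{1994872926675} \approx -1.2678$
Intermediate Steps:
$j = -14$ ($j = -12 - 2 = -14$)
$n{\left(Z \right)} = \frac{-18 + Z}{-14 + Z}$ ($n{\left(Z \right)} = \frac{Z - 18}{Z - 14} = \frac{-18 + Z}{-14 + Z}$)
$u{\left(f,Q \right)} = \frac{235 + Q}{-283 + Q}$
$\frac{185345}{-146193} + \frac{u{\left(112,n{\left(17 \right)} \right)}}{-256856} = \frac{185345}{-146193} + \frac{\frac{1}{-283 + \frac{-18 + 17}{-14 + 17}} \left(235 + \frac{-18 + 17}{-14 + 17}\right)}{-256856} = 185345 \left(- \frac{1}{146193}\right) + \frac{235 + \frac{1}{3} \left(-1\right)}{-283 + \frac{1}{3} \left(-1\right)} \left(- \frac{1}{256856}\right) = - \frac{185345}{146193} + \frac{235 + \frac{1}{3} \left(-1\right)}{-283 + \frac{1}{3} \left(-1\right)} \left(- \frac{1}{256856}\right) = - \frac{185345}{146193} + \frac{235 - \frac{1}{3}}{-283 - \frac{1}{3}} \left(- \frac{1}{256856}\right) = - \frac{185345}{146193} + \frac{1}{- \frac{850}{3}} \cdot \frac{704}{3} \left(- \frac{1}{256856}\right) = - \frac{185345}{146193} + \left(- \frac{3}{850}\right) \frac{704}{3} \left(- \frac{1}{256856}\right) = - \frac{185345}{146193} - - \frac{44}{13645475} = - \frac{185345}{146193} + \frac{44}{13645475} = - \frac{2529114131383}{1994872926675}$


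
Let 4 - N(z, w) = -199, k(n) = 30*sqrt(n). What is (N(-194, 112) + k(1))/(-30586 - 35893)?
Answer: -233/66479 ≈ -0.0035049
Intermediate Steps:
N(z, w) = 203 (N(z, w) = 4 - 1*(-199) = 4 + 199 = 203)
(N(-194, 112) + k(1))/(-30586 - 35893) = (203 + 30*sqrt(1))/(-30586 - 35893) = (203 + 30*1)/(-66479) = (203 + 30)*(-1/66479) = 233*(-1/66479) = -233/66479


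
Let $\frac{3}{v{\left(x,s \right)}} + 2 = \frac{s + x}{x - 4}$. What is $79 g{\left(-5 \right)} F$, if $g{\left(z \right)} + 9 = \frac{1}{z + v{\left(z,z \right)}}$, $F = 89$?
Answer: $- \frac{4295941}{67} \approx -64119.0$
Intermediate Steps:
$v{\left(x,s \right)} = \frac{3}{-2 + \frac{s + x}{-4 + x}}$ ($v{\left(x,s \right)} = \frac{3}{-2 + \frac{s + x}{x - 4}} = \frac{3}{-2 + \frac{s + x}{-4 + x}}$)
$g{\left(z \right)} = -9 + \frac{1}{- \frac{3}{2} + \frac{11 z}{8}}$ ($g{\left(z \right)} = -9 + \frac{1}{z + \frac{3 \left(-4 + z\right)}{8 + z - z}} = -9 + \frac{1}{z + \frac{3 \left(-4 + z\right)}{8}} = -9 + \frac{1}{z + 3 \cdot \frac{1}{8} \left(-4 + z\right)} = -9 + \frac{1}{z + \left(- \frac{3}{2} + \frac{3 z}{8}\right)} = -9 + \frac{1}{- \frac{3}{2} + \frac{11 z}{8}}$)
$79 g{\left(-5 \right)} F = 79 \frac{116 - -495}{-12 + 11 \left(-5\right)} 89 = 79 \frac{116 + 495}{-12 - 55} \cdot 89 = 79 \frac{1}{-67} \cdot 611 \cdot 89 = 79 \left(\left(- \frac{1}{67}\right) 611\right) 89 = 79 \left(- \frac{611}{67}\right) 89 = \left(- \frac{48269}{67}\right) 89 = - \frac{4295941}{67}$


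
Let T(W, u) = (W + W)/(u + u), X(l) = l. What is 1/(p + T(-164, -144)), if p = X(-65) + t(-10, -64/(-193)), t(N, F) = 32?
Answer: -36/1147 ≈ -0.031386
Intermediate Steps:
p = -33 (p = -65 + 32 = -33)
T(W, u) = W/u (T(W, u) = (2*W)/((2*u)) = (2*W)*(1/(2*u)) = W/u)
1/(p + T(-164, -144)) = 1/(-33 - 164/(-144)) = 1/(-33 - 164*(-1/144)) = 1/(-33 + 41/36) = 1/(-1147/36) = -36/1147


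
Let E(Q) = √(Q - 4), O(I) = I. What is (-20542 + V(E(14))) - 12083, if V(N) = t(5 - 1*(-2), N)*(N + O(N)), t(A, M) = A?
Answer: -32625 + 14*√10 ≈ -32581.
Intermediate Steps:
E(Q) = √(-4 + Q)
V(N) = 14*N (V(N) = (5 - 1*(-2))*(N + N) = (5 + 2)*(2*N) = 7*(2*N) = 14*N)
(-20542 + V(E(14))) - 12083 = (-20542 + 14*√(-4 + 14)) - 12083 = (-20542 + 14*√10) - 12083 = -32625 + 14*√10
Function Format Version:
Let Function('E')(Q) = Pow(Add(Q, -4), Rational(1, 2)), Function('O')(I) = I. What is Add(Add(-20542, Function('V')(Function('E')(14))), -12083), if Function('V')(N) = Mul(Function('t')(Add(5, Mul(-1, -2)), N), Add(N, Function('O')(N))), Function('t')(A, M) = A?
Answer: Add(-32625, Mul(14, Pow(10, Rational(1, 2)))) ≈ -32581.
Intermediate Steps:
Function('E')(Q) = Pow(Add(-4, Q), Rational(1, 2))
Function('V')(N) = Mul(14, N) (Function('V')(N) = Mul(Add(5, Mul(-1, -2)), Add(N, N)) = Mul(Add(5, 2), Mul(2, N)) = Mul(7, Mul(2, N)) = Mul(14, N))
Add(Add(-20542, Function('V')(Function('E')(14))), -12083) = Add(Add(-20542, Mul(14, Pow(Add(-4, 14), Rational(1, 2)))), -12083) = Add(Add(-20542, Mul(14, Pow(10, Rational(1, 2)))), -12083) = Add(-32625, Mul(14, Pow(10, Rational(1, 2))))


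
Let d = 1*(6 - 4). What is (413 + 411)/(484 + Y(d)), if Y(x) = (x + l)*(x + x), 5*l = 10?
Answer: 206/125 ≈ 1.6480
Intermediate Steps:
l = 2 (l = (⅕)*10 = 2)
d = 2 (d = 1*2 = 2)
Y(x) = 2*x*(2 + x) (Y(x) = (x + 2)*(x + x) = (2 + x)*(2*x) = 2*x*(2 + x))
(413 + 411)/(484 + Y(d)) = (413 + 411)/(484 + 2*2*(2 + 2)) = 824/(484 + 2*2*4) = 824/(484 + 16) = 824/500 = 824*(1/500) = 206/125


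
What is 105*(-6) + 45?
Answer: -585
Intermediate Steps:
105*(-6) + 45 = -630 + 45 = -585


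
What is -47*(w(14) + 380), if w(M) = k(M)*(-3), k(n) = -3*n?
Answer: -23782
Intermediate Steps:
w(M) = 9*M (w(M) = -3*M*(-3) = 9*M)
-47*(w(14) + 380) = -47*(9*14 + 380) = -47*(126 + 380) = -47*506 = -23782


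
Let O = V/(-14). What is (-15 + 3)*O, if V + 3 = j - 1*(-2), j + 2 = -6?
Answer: -54/7 ≈ -7.7143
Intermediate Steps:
j = -8 (j = -2 - 6 = -8)
V = -9 (V = -3 + (-8 - 1*(-2)) = -3 + (-8 + 2) = -3 - 6 = -9)
O = 9/14 (O = -9/(-14) = -9*(-1/14) = 9/14 ≈ 0.64286)
(-15 + 3)*O = (-15 + 3)*(9/14) = -12*9/14 = -54/7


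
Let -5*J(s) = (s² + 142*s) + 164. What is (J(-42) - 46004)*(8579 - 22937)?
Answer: 3244678272/5 ≈ 6.4894e+8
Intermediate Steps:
J(s) = -164/5 - 142*s/5 - s²/5 (J(s) = -((s² + 142*s) + 164)/5 = -(164 + s² + 142*s)/5 = -164/5 - 142*s/5 - s²/5)
(J(-42) - 46004)*(8579 - 22937) = ((-164/5 - 142/5*(-42) - ⅕*(-42)²) - 46004)*(8579 - 22937) = ((-164/5 + 5964/5 - ⅕*1764) - 46004)*(-14358) = ((-164/5 + 5964/5 - 1764/5) - 46004)*(-14358) = (4036/5 - 46004)*(-14358) = -225984/5*(-14358) = 3244678272/5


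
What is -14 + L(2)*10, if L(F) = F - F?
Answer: -14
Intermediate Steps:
L(F) = 0
-14 + L(2)*10 = -14 + 0*10 = -14 + 0 = -14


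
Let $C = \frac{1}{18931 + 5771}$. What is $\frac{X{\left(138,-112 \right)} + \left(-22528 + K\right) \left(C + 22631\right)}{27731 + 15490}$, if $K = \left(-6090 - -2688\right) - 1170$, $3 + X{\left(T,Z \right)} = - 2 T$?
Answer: $- \frac{7574872994579}{533822571} \approx -14190.0$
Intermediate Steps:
$X{\left(T,Z \right)} = -3 - 2 T$
$K = -4572$ ($K = \left(-6090 + 2688\right) - 1170 = -3402 - 1170 = -4572$)
$C = \frac{1}{24702} \approx 4.0483 \cdot 10^{-5}$
$\frac{X{\left(138,-112 \right)} + \left(-22528 + K\right) \left(C + 22631\right)}{27731 + 15490} = \frac{\left(-3 - 276\right) + \left(-22528 - 4572\right) \left(\frac{1}{24702} + 22631\right)}{27731 + 15490} = \frac{\left(-3 - 276\right) - \frac{7574869548650}{12351}}{43221} = \left(-279 - \frac{7574869548650}{12351}\right) \frac{1}{43221} = \left(- \frac{7574872994579}{12351}\right) \frac{1}{43221} = - \frac{7574872994579}{533822571}$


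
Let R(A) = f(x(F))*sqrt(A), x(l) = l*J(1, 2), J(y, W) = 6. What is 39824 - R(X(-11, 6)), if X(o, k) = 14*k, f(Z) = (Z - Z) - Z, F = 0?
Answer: 39824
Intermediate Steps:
x(l) = 6*l (x(l) = l*6 = 6*l)
f(Z) = -Z (f(Z) = 0 - Z = -Z)
R(A) = 0 (R(A) = (-6*0)*sqrt(A) = (-1*0)*sqrt(A) = 0*sqrt(A) = 0)
39824 - R(X(-11, 6)) = 39824 - 1*0 = 39824 + 0 = 39824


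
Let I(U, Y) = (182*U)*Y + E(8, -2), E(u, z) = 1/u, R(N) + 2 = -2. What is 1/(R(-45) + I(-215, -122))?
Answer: 8/38190849 ≈ 2.0947e-7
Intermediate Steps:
R(N) = -4 (R(N) = -2 - 2 = -4)
I(U, Y) = ⅛ + 182*U*Y (I(U, Y) = (182*U)*Y + 1/8 = 182*U*Y + ⅛ = ⅛ + 182*U*Y)
1/(R(-45) + I(-215, -122)) = 1/(-4 + (⅛ + 182*(-215)*(-122))) = 1/(-4 + (⅛ + 4773860)) = 1/(-4 + 38190881/8) = 1/(38190849/8) = 8/38190849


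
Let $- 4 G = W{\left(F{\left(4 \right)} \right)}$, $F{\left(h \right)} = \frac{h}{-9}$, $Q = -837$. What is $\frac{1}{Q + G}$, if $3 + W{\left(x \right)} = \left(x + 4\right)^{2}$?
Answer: $- \frac{324}{271969} \approx -0.0011913$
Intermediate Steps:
$F{\left(h \right)} = - \frac{h}{9}$ ($F{\left(h \right)} = h \left(- \frac{1}{9}\right) = - \frac{h}{9}$)
$W{\left(x \right)} = -3 + \left(4 + x\right)^{2}$ ($W{\left(x \right)} = -3 + \left(x + 4\right)^{2} = -3 + \left(4 + x\right)^{2}$)
$G = - \frac{781}{324}$ ($G = - \frac{-3 + \left(4 - \frac{4}{9}\right)^{2}}{4} = - \frac{-3 + \left(\frac{32}{9}\right)^{2}}{4} = - \frac{-3 + \frac{1024}{81}}{4} = \left(- \frac{1}{4}\right) \frac{781}{81} = - \frac{781}{324} \approx -2.4105$)
$\frac{1}{Q + G} = \frac{1}{-837 - \frac{781}{324}} = \frac{1}{- \frac{271969}{324}} = - \frac{324}{271969}$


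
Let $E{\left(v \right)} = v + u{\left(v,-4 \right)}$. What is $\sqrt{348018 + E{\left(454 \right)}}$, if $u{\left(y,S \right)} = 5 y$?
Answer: $7 \sqrt{7158} \approx 592.23$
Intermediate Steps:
$E{\left(v \right)} = 6 v$ ($E{\left(v \right)} = v + 5 v = 6 v$)
$\sqrt{348018 + E{\left(454 \right)}} = \sqrt{348018 + 6 \cdot 454} = \sqrt{348018 + 2724} = \sqrt{350742} = 7 \sqrt{7158}$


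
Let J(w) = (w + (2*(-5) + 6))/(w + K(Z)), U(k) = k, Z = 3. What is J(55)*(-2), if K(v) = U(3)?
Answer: -51/29 ≈ -1.7586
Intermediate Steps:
K(v) = 3
J(w) = (-4 + w)/(3 + w) (J(w) = (w + (2*(-5) + 6))/(w + 3) = (w + (-10 + 6))/(3 + w) = (w - 4)/(3 + w) = (-4 + w)/(3 + w))
J(55)*(-2) = ((-4 + 55)/(3 + 55))*(-2) = (51/58)*(-2) = -51/29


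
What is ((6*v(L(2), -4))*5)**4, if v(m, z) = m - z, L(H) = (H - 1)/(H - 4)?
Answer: 121550625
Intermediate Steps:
L(H) = (-1 + H)/(-4 + H)
((6*v(L(2), -4))*5)**4 = ((6*((-1 + 2)/(-4 + 2) - 1*(-4)))*5)**4 = ((6*(1/(-2) + 4))*5)**4 = ((6*(-1/2*1 + 4))*5)**4 = ((6*(-1/2 + 4))*5)**4 = ((6*(7/2))*5)**4 = (21*5)**4 = 105**4 = 121550625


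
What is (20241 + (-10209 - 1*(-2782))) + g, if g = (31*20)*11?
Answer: 19634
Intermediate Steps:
g = 6820 (g = 620*11 = 6820)
(20241 + (-10209 - 1*(-2782))) + g = (20241 + (-10209 - 1*(-2782))) + 6820 = (20241 + (-10209 + 2782)) + 6820 = (20241 - 7427) + 6820 = 12814 + 6820 = 19634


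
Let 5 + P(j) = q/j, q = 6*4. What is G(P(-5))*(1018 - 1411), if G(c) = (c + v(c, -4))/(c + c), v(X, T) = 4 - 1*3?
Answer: -8646/49 ≈ -176.45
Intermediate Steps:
v(X, T) = 1 (v(X, T) = 4 - 3 = 1)
q = 24
P(j) = -5 + 24/j
G(c) = (1 + c)/(2*c) (G(c) = (c + 1)/(c + c) = (1 + c)/((2*c)) = (1 + c)*(1/(2*c)) = (1 + c)/(2*c))
G(P(-5))*(1018 - 1411) = ((1 + (-5 + 24/(-5)))/(2*(-5 + 24/(-5))))*(1018 - 1411) = ((1 + (-5 + 24*(-⅕)))/(2*(-5 + 24*(-⅕))))*(-393) = ((1 + (-5 - 24/5))/(2*(-5 - 24/5)))*(-393) = ((1 - 49/5)/(2*(-49/5)))*(-393) = ((½)*(-5/49)*(-44/5))*(-393) = (22/49)*(-393) = -8646/49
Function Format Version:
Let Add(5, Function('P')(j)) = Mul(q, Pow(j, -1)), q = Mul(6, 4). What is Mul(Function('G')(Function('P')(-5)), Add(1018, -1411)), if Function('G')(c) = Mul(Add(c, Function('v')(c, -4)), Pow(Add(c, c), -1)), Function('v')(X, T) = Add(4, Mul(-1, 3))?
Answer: Rational(-8646, 49) ≈ -176.45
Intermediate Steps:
Function('v')(X, T) = 1 (Function('v')(X, T) = Add(4, -3) = 1)
q = 24
Function('P')(j) = Add(-5, Mul(24, Pow(j, -1)))
Function('G')(c) = Mul(Rational(1, 2), Pow(c, -1), Add(1, c)) (Function('G')(c) = Mul(Add(c, 1), Pow(Add(c, c), -1)) = Mul(Add(1, c), Pow(Mul(2, c), -1)) = Mul(Add(1, c), Mul(Rational(1, 2), Pow(c, -1))) = Mul(Rational(1, 2), Pow(c, -1), Add(1, c)))
Mul(Function('G')(Function('P')(-5)), Add(1018, -1411)) = Mul(Mul(Rational(1, 2), Pow(Add(-5, Mul(24, Pow(-5, -1))), -1), Add(1, Add(-5, Mul(24, Pow(-5, -1))))), Add(1018, -1411)) = Mul(Mul(Rational(1, 2), Pow(Add(-5, Mul(24, Rational(-1, 5))), -1), Add(1, Add(-5, Mul(24, Rational(-1, 5))))), -393) = Mul(Mul(Rational(1, 2), Pow(Add(-5, Rational(-24, 5)), -1), Add(1, Add(-5, Rational(-24, 5)))), -393) = Mul(Mul(Rational(1, 2), Pow(Rational(-49, 5), -1), Add(1, Rational(-49, 5))), -393) = Mul(Mul(Rational(1, 2), Rational(-5, 49), Rational(-44, 5)), -393) = Mul(Rational(22, 49), -393) = Rational(-8646, 49)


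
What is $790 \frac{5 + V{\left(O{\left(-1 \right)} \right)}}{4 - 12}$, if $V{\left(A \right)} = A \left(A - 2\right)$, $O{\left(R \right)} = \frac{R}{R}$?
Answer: $-395$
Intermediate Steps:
$O{\left(R \right)} = 1$
$V{\left(A \right)} = A \left(-2 + A\right)$
$790 \frac{5 + V{\left(O{\left(-1 \right)} \right)}}{4 - 12} = 790 \frac{5 + 1 \left(-2 + 1\right)}{4 - 12} = 790 \frac{5 + 1 \left(-1\right)}{-8} = 790 \left(5 - 1\right) \left(- \frac{1}{8}\right) = 790 \cdot 4 \left(- \frac{1}{8}\right) = 790 \left(- \frac{1}{2}\right) = -395$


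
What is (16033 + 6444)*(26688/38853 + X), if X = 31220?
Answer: 9088330310332/12951 ≈ 7.0175e+8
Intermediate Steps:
(16033 + 6444)*(26688/38853 + X) = (16033 + 6444)*(26688/38853 + 31220) = 22477*(26688*(1/38853) + 31220) = 22477*(8896/12951 + 31220) = 22477*(404339116/12951) = 9088330310332/12951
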